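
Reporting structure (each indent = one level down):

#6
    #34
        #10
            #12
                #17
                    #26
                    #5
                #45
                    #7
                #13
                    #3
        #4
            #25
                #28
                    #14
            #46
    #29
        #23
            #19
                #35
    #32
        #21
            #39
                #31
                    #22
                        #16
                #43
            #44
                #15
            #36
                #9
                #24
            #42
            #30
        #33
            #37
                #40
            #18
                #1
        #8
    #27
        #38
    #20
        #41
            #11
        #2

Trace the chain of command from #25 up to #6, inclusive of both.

#25 -> #4 -> #34 -> #6

#25 reports to #4. #4 reports to #34. #34 reports to #6. #6 is at the top.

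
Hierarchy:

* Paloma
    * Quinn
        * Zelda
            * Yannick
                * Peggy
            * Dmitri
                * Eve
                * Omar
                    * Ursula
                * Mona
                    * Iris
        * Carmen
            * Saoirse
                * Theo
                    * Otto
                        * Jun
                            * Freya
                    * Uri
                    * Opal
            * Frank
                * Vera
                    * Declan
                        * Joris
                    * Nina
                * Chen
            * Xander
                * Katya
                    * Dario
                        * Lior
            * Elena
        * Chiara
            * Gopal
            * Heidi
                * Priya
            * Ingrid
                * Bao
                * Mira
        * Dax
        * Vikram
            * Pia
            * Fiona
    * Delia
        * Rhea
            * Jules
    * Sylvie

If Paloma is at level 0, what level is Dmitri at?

3

Chain from Dmitri up to Paloma: Dmitri → Zelda → Quinn → Paloma. That is 3 steps up, so Dmitri is 3 levels below Paloma.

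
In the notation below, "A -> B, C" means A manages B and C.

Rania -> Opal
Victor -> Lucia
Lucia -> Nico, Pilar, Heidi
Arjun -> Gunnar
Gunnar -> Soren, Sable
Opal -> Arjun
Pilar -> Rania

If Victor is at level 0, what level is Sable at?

Chain from Sable up to Victor: Sable → Gunnar → Arjun → Opal → Rania → Pilar → Lucia → Victor. That is 7 steps up, so Sable is 7 levels below Victor.

7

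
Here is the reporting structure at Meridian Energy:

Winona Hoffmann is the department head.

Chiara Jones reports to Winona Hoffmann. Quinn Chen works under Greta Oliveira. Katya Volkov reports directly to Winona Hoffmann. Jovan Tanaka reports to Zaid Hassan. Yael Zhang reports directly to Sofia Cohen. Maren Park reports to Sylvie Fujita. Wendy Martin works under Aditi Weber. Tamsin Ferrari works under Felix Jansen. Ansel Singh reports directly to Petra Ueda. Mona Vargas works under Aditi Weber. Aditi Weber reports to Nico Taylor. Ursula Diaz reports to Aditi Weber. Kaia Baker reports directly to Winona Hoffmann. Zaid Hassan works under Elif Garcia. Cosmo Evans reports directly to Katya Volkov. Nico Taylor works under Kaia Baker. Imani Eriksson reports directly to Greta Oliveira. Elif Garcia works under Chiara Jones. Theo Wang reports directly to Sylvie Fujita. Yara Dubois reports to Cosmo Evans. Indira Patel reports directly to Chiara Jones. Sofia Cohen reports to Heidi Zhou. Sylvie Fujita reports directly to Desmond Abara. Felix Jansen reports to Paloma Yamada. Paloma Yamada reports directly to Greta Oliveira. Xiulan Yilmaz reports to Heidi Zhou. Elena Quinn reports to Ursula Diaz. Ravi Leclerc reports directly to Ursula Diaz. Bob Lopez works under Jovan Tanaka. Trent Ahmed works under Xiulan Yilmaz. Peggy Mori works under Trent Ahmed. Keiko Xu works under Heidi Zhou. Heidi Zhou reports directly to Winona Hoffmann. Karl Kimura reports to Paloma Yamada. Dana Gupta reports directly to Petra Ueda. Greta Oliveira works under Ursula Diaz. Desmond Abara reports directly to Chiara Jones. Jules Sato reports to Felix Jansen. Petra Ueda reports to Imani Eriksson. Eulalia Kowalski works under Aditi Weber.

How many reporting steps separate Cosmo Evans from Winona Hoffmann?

Chain from Cosmo Evans up to Winona Hoffmann: Cosmo Evans → Katya Volkov → Winona Hoffmann. That is 2 steps up, so Cosmo Evans is 2 levels below Winona Hoffmann.

2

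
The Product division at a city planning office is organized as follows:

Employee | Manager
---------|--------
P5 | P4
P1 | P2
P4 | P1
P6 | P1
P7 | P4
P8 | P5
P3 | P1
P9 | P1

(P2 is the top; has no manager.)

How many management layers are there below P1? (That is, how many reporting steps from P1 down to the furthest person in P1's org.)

3

The longest chain under P1 runs P1 → P4 → P5 → P8, which is 3 levels below P1.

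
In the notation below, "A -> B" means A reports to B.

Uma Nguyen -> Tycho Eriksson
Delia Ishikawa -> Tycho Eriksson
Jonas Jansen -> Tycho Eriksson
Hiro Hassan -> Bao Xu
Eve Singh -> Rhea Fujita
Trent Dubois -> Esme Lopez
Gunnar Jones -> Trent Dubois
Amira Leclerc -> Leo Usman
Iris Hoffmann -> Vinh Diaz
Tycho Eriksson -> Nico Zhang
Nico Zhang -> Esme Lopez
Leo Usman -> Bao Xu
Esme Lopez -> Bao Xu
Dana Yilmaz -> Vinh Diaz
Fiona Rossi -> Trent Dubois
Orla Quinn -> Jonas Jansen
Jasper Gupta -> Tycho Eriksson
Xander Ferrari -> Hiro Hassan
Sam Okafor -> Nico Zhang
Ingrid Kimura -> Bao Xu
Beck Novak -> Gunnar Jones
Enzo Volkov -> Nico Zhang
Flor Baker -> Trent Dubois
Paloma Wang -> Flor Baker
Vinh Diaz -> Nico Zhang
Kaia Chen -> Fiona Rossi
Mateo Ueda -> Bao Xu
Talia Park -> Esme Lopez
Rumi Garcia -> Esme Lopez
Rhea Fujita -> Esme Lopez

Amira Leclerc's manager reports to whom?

Bao Xu

Amira Leclerc reports to Leo Usman, and Leo Usman reports to Bao Xu. So Amira Leclerc's skip-level manager is Bao Xu.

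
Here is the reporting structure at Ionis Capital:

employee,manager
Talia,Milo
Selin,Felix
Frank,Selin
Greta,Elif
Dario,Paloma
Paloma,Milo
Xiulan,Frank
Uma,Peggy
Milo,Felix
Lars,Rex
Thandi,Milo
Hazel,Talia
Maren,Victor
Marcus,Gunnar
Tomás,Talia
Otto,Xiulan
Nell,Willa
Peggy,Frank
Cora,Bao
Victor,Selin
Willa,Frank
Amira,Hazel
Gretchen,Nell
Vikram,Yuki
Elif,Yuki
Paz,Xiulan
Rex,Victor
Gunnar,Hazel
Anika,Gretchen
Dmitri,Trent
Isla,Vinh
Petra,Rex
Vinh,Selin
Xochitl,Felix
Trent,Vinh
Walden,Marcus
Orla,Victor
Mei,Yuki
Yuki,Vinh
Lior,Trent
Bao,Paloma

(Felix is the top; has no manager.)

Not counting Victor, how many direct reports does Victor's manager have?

2

Victor reports to Selin. Selin's other direct reports are Vinh, Frank — 2 peers.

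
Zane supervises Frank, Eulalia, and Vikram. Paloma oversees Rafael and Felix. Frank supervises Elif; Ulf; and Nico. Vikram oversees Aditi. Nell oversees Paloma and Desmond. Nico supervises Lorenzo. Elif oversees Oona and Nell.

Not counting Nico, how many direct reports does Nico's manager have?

Nico reports to Frank. Frank's other direct reports are Ulf, Elif — 2 peers.

2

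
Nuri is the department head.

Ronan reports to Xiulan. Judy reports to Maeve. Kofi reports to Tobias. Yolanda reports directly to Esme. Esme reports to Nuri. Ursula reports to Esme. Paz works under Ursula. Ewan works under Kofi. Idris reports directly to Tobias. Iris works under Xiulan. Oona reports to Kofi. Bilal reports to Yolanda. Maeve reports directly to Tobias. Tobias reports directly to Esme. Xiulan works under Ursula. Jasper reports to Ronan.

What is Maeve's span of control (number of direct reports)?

Maeve directly manages Judy. That is 1 direct report.

1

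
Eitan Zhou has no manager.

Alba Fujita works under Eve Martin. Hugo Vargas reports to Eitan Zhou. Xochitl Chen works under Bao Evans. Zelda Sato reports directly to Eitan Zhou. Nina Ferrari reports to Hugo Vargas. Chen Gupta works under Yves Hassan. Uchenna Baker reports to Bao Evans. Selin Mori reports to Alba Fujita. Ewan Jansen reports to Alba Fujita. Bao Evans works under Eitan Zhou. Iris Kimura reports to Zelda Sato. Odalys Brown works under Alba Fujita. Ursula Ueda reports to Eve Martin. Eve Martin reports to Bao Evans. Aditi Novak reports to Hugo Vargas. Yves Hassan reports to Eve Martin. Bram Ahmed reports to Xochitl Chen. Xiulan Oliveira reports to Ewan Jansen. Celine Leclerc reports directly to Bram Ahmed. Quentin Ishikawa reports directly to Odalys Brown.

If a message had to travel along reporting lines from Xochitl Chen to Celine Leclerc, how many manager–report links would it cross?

2

Celine Leclerc is in Xochitl Chen's organization: the chain from Celine Leclerc up to Xochitl Chen is Celine Leclerc → Bram Ahmed → Xochitl Chen, which is 2 links.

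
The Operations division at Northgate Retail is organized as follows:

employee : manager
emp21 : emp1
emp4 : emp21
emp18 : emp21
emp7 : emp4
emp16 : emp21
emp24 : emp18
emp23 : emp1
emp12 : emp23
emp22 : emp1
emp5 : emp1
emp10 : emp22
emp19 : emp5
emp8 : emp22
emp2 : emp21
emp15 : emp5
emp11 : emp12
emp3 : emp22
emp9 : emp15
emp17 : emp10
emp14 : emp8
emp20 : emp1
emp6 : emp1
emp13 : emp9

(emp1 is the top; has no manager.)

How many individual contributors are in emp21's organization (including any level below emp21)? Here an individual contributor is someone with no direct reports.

4

The people in emp21's organization with no one reporting to them are emp2, emp16, emp24, emp7. That is 4.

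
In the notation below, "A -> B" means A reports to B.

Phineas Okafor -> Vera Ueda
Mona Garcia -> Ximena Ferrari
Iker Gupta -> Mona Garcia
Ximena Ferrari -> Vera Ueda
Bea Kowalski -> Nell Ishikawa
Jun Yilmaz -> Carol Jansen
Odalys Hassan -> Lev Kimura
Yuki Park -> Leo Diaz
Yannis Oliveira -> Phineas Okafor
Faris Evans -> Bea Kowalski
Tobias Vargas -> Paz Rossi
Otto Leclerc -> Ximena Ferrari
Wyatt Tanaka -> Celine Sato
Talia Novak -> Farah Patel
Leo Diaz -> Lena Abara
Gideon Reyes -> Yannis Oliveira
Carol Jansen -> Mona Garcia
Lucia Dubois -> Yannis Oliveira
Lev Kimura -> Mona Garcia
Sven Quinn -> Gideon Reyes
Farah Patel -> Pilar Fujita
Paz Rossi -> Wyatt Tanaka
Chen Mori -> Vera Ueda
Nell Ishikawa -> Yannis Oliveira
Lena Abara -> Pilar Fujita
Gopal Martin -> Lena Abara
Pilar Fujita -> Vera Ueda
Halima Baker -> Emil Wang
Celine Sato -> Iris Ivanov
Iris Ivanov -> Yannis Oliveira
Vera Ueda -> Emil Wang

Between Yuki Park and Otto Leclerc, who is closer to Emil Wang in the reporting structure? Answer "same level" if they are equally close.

Yuki Park is 5 levels below Emil Wang; Otto Leclerc is 3. Otto Leclerc is higher.

Otto Leclerc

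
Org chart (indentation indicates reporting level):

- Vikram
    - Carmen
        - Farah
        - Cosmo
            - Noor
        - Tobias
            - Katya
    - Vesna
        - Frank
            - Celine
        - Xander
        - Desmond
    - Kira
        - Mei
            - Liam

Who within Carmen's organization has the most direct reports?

Direct-report counts within Carmen's organization: Carmen has 3; Tobias has 1; Cosmo has 1. The largest is 3, held by Carmen.

Carmen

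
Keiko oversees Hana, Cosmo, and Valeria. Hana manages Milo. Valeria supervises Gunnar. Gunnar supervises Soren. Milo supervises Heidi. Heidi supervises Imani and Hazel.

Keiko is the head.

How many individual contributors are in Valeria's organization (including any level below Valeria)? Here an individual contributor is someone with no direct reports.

The only person in Valeria's organization with no one reporting to them is Soren. That is 1.

1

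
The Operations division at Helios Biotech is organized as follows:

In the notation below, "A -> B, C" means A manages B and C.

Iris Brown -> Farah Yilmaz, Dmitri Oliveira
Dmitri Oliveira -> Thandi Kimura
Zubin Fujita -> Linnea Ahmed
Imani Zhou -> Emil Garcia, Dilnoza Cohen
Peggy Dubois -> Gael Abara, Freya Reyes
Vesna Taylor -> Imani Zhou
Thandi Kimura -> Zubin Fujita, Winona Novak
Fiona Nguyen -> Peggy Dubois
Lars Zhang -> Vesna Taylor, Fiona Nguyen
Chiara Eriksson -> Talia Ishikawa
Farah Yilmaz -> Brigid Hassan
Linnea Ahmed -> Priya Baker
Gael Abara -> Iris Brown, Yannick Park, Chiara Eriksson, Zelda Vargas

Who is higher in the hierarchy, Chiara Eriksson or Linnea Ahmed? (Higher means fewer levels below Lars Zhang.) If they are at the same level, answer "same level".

Chiara Eriksson

Chiara Eriksson is 4 levels below Lars Zhang; Linnea Ahmed is 8. Chiara Eriksson is higher.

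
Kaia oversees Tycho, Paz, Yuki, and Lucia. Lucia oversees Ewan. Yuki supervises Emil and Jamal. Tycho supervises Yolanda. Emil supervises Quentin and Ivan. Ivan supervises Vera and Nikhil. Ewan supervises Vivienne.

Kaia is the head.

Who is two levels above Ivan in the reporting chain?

Ivan reports to Emil, and Emil reports to Yuki. So Ivan's skip-level manager is Yuki.

Yuki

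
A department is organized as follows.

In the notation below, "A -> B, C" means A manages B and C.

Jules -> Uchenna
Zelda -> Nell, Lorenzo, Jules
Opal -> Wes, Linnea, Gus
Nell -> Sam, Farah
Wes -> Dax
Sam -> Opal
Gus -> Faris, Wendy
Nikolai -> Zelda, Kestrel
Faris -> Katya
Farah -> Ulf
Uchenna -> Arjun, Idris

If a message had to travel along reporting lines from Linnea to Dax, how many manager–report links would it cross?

Linnea is 1 level below Opal, and Dax is 2 levels below Opal (their lowest common manager). The shortest path runs up from Linnea to Opal and back down to Dax: 1 + 2 = 3 links.

3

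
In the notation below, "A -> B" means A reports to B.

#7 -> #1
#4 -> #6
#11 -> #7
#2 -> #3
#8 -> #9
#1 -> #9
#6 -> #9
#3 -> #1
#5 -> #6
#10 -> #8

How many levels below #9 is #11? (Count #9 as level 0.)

Chain from #11 up to #9: #11 → #7 → #1 → #9. That is 3 steps up, so #11 is 3 levels below #9.

3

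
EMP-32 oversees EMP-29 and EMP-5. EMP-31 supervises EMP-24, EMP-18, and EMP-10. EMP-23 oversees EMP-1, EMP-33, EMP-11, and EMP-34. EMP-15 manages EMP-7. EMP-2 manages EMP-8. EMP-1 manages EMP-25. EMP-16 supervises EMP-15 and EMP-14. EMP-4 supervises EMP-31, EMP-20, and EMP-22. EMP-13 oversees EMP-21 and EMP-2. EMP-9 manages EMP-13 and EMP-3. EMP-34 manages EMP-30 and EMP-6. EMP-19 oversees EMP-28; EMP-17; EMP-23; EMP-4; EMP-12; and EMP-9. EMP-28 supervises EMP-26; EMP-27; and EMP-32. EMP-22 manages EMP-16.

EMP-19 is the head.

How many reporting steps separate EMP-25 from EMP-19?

3

Chain from EMP-25 up to EMP-19: EMP-25 → EMP-1 → EMP-23 → EMP-19. That is 3 steps up, so EMP-25 is 3 levels below EMP-19.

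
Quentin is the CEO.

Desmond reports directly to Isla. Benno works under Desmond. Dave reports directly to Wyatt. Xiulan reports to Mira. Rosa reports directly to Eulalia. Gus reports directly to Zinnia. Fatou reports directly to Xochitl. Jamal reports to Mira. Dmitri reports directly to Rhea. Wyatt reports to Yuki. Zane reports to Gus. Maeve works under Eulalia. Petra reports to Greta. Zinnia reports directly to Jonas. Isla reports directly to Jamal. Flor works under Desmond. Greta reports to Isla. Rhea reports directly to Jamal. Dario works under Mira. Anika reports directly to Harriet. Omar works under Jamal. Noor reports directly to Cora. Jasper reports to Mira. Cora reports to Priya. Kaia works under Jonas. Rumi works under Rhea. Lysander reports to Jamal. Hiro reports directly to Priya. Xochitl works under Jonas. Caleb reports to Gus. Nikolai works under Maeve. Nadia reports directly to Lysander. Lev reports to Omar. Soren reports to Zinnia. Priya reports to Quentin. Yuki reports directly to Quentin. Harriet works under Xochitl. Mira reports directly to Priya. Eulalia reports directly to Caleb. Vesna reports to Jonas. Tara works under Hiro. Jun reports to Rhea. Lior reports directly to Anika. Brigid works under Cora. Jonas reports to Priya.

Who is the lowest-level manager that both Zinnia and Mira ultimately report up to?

Priya

Zinnia's chain of managers is Jonas, Priya, Quentin. Mira's chain of managers is Priya, Quentin. The first manager that appears in both chains is Priya.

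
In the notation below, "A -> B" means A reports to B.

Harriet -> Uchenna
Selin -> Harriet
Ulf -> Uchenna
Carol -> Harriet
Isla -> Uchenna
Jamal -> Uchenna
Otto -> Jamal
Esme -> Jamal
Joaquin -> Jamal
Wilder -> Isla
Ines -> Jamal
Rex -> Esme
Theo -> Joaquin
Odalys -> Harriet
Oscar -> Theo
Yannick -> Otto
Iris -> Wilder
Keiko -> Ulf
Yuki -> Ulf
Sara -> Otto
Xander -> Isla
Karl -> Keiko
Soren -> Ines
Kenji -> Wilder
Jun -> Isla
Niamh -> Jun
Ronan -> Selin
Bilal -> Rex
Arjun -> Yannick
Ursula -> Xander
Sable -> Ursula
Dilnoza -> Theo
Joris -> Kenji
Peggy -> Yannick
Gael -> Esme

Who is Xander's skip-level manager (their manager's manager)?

Xander reports to Isla, and Isla reports to Uchenna. So Xander's skip-level manager is Uchenna.

Uchenna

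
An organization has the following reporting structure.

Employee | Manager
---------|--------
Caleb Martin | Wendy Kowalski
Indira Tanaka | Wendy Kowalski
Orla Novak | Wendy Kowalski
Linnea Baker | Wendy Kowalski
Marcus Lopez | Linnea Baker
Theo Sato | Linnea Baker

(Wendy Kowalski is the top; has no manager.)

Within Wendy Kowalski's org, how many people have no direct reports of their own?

The people in Wendy Kowalski's organization with no one reporting to them are Orla Novak, Caleb Martin, Theo Sato, Marcus Lopez, Indira Tanaka. That is 5.

5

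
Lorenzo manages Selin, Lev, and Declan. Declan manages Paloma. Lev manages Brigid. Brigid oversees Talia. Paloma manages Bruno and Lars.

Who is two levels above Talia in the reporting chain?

Lev

Talia reports to Brigid, and Brigid reports to Lev. So Talia's skip-level manager is Lev.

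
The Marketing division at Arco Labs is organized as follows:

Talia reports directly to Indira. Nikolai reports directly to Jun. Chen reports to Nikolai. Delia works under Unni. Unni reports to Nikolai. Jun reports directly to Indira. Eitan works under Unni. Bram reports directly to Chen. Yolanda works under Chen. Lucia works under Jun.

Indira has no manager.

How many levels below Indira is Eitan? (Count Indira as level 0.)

4

Chain from Eitan up to Indira: Eitan → Unni → Nikolai → Jun → Indira. That is 4 steps up, so Eitan is 4 levels below Indira.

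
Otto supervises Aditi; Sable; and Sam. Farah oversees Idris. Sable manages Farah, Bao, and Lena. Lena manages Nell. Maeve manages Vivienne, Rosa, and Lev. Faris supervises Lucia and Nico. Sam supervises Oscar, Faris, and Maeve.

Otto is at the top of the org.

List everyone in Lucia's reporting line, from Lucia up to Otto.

Lucia -> Faris -> Sam -> Otto

Lucia reports to Faris. Faris reports to Sam. Sam reports to Otto. Otto is at the top.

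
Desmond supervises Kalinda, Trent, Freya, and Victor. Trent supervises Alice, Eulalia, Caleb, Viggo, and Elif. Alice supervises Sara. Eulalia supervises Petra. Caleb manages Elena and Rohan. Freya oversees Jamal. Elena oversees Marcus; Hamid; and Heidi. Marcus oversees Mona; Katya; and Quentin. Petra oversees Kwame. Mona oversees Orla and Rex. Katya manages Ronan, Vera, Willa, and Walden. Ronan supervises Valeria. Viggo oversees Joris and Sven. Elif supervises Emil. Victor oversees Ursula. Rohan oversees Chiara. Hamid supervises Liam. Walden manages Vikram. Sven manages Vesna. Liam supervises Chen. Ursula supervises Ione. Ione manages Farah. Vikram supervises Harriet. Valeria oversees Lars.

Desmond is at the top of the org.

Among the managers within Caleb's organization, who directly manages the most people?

Direct-report counts within Caleb's organization: Caleb has 2; Rohan has 1; Elena has 3; Hamid has 1; Liam has 1; Marcus has 3; Katya has 4; Walden has 1; Vikram has 1; Ronan has 1; Valeria has 1; Mona has 2. The largest is 4, held by Katya.

Katya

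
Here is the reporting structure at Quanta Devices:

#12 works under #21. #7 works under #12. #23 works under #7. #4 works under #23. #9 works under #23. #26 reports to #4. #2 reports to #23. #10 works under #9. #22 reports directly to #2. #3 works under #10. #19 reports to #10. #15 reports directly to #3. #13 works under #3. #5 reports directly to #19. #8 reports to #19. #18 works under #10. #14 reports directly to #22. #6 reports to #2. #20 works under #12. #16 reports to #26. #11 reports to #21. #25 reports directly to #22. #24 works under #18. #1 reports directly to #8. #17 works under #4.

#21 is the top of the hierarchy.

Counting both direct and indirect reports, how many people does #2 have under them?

4

#2 directly manages #22, #6. Under #22: #25, #14 (2). #6 has no reports. So #2's organization is 2 direct reports plus everyone under them: 3 + 1 = 4.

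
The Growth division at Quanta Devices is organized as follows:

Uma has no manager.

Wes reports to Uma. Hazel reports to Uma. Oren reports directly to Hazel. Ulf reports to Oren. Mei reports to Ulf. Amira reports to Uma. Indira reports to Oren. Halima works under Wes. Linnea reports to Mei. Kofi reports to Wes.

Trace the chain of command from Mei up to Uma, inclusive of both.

Mei -> Ulf -> Oren -> Hazel -> Uma

Mei reports to Ulf. Ulf reports to Oren. Oren reports to Hazel. Hazel reports to Uma. Uma is at the top.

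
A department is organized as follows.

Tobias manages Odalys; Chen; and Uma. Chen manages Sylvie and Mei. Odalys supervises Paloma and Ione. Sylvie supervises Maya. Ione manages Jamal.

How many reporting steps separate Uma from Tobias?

Chain from Uma up to Tobias: Uma → Tobias. That is 1 step up, so Uma is 1 level below Tobias.

1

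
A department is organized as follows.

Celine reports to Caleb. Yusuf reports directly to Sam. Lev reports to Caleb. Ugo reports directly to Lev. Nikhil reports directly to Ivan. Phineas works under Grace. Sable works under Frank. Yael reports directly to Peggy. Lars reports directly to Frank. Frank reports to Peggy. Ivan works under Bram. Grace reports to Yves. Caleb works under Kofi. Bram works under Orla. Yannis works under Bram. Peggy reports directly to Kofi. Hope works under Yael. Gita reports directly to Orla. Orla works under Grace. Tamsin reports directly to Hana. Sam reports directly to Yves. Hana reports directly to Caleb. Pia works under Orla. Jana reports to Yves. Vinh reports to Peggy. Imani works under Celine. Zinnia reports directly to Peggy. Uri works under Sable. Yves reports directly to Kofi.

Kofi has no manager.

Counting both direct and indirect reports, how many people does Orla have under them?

Orla directly manages Bram, Pia, Gita. Under Bram: Yannis, Ivan, Nikhil (3). Pia has no reports. Gita has no reports. So Orla's organization is 3 direct reports plus everyone under them: 4 + 1 + 1 = 6.

6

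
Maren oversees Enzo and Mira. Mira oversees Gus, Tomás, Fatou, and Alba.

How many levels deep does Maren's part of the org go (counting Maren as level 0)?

The longest chain under Maren runs Maren → Mira → Tomás, which is 2 levels below Maren.

2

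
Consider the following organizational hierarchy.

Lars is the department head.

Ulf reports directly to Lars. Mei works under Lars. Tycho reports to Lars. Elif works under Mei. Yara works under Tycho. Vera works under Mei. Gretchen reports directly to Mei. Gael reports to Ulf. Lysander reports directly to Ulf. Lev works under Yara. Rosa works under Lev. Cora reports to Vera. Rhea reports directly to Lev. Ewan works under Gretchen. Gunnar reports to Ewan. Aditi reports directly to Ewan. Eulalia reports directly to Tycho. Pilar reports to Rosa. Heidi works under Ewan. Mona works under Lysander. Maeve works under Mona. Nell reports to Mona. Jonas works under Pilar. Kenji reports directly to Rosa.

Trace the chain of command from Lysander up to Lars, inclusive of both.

Lysander -> Ulf -> Lars

Lysander reports to Ulf. Ulf reports to Lars. Lars is at the top.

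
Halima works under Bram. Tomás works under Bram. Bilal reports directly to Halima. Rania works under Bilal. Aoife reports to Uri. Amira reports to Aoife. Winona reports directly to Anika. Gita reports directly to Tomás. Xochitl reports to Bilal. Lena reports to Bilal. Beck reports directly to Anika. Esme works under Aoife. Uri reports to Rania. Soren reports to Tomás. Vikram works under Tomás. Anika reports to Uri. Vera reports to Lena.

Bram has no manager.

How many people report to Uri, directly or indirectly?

6

Uri directly manages Anika, Aoife. Under Anika: Beck, Winona (2). Under Aoife: Esme, Amira (2). So Uri's organization is 2 direct reports plus everyone under them: 3 + 3 = 6.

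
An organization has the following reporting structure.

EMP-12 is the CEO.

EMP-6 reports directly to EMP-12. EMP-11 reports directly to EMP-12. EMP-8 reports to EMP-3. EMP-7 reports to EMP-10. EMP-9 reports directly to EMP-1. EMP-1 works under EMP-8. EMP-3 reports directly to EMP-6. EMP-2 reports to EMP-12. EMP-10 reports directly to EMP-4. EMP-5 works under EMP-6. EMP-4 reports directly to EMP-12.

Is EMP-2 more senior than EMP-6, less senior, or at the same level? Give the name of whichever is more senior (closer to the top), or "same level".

Both EMP-2 and EMP-6 are 1 level below EMP-12.

same level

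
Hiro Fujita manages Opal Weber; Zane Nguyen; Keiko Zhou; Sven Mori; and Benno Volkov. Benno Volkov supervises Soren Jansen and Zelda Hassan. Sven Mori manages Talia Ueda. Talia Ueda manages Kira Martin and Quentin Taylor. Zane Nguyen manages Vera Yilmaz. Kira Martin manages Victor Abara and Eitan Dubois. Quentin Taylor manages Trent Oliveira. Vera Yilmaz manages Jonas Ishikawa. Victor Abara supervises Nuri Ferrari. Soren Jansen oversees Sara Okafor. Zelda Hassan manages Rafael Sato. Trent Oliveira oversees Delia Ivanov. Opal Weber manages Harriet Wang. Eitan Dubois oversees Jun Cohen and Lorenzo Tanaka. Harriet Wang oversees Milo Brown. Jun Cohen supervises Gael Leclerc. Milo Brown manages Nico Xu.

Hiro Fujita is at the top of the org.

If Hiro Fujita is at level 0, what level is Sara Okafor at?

3

Chain from Sara Okafor up to Hiro Fujita: Sara Okafor → Soren Jansen → Benno Volkov → Hiro Fujita. That is 3 steps up, so Sara Okafor is 3 levels below Hiro Fujita.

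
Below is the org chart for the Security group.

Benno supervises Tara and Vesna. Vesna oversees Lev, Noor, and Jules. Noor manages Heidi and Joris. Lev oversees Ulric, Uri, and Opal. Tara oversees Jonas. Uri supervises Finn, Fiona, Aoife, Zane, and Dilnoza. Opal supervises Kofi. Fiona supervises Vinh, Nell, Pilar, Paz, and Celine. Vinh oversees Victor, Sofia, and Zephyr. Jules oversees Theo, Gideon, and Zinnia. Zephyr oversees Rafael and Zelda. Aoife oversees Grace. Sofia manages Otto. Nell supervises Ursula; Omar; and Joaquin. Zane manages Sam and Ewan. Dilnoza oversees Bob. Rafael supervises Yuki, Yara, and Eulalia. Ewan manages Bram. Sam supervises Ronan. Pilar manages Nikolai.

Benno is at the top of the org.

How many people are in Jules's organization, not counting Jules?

Jules directly manages Theo, Gideon, Zinnia. Theo has no reports. Gideon has no reports. Zinnia has no reports. So Jules's organization is 3 direct reports plus everyone under them: 1 + 1 + 1 = 3.

3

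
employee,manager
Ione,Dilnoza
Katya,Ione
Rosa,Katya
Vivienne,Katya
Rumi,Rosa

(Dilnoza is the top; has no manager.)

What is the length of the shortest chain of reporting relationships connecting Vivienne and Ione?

Vivienne is in Ione's organization: the chain from Vivienne up to Ione is Vivienne → Katya → Ione, which is 2 links.

2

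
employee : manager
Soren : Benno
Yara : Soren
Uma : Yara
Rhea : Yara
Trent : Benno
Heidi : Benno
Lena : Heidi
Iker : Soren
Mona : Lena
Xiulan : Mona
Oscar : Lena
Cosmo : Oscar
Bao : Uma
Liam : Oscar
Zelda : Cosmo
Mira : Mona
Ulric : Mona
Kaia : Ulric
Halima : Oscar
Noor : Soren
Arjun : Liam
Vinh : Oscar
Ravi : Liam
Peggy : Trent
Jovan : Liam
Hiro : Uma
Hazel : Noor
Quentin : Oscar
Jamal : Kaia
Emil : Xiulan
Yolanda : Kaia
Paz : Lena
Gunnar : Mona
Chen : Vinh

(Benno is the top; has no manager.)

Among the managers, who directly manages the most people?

Oscar

Direct-report counts: Benno has 3; Heidi has 1; Lena has 3; Oscar has 5; Vinh has 1; Liam has 3; Cosmo has 1; Mona has 4; Ulric has 1; Kaia has 2; Xiulan has 1; Trent has 1; Soren has 3; Noor has 1; Yara has 2; Uma has 2. The largest is 5, held by Oscar.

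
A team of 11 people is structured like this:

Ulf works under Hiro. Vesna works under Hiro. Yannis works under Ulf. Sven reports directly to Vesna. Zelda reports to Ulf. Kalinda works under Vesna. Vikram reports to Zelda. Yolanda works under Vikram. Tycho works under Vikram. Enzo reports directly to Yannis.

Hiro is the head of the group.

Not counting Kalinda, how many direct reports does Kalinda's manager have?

1

Kalinda reports to Vesna. Vesna's other direct reports are Sven — 1 peer.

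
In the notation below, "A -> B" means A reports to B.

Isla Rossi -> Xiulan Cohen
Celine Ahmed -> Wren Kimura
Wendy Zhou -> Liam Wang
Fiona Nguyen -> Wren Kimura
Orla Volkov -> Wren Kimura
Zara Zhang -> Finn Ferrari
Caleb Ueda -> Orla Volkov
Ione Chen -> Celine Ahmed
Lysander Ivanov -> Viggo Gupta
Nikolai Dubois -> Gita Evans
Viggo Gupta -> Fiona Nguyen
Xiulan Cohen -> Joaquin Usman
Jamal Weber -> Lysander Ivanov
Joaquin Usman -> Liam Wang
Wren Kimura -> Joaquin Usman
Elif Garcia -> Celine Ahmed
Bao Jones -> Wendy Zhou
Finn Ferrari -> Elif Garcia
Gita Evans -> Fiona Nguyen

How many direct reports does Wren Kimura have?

Wren Kimura directly manages Fiona Nguyen, Celine Ahmed, Orla Volkov. That is 3 direct reports.

3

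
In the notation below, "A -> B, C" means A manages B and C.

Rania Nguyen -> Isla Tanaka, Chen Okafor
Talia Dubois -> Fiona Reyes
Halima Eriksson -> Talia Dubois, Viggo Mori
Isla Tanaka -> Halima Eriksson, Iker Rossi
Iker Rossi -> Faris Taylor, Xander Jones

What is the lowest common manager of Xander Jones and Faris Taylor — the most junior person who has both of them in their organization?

Xander Jones's chain of managers is Iker Rossi, Isla Tanaka, Rania Nguyen. Faris Taylor's chain of managers is Iker Rossi, Isla Tanaka, Rania Nguyen. The first manager that appears in both chains is Iker Rossi.

Iker Rossi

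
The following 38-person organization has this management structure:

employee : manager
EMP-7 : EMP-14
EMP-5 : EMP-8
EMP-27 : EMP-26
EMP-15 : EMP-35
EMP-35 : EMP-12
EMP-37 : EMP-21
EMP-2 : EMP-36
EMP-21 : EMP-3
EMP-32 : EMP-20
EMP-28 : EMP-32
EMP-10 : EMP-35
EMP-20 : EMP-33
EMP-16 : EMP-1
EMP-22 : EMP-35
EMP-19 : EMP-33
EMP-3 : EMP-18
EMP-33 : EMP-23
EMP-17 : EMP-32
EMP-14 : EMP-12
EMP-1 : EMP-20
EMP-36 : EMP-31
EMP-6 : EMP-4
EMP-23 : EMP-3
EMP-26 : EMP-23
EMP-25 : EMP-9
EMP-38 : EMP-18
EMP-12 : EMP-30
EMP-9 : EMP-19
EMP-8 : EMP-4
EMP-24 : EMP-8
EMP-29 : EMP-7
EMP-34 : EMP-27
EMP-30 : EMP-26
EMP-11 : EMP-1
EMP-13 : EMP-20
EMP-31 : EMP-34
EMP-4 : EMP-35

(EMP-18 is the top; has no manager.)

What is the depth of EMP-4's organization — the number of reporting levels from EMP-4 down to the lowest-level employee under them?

2

The longest chain under EMP-4 runs EMP-4 → EMP-8 → EMP-24, which is 2 levels below EMP-4.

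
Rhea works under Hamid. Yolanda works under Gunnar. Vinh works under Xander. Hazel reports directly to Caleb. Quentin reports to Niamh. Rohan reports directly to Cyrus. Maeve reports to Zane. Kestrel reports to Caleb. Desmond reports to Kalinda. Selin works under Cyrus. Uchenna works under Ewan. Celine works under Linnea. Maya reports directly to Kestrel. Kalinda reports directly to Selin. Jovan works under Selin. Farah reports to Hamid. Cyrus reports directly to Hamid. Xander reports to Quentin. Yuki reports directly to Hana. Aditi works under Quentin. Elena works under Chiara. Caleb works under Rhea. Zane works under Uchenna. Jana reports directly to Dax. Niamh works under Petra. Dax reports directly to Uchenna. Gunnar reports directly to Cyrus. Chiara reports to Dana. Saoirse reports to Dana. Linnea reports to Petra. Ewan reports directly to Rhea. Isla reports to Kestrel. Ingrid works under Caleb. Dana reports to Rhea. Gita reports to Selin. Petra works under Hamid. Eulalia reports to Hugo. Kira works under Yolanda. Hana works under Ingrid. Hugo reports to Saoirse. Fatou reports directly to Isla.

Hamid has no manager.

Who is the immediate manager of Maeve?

Maeve reports directly to Zane.

Zane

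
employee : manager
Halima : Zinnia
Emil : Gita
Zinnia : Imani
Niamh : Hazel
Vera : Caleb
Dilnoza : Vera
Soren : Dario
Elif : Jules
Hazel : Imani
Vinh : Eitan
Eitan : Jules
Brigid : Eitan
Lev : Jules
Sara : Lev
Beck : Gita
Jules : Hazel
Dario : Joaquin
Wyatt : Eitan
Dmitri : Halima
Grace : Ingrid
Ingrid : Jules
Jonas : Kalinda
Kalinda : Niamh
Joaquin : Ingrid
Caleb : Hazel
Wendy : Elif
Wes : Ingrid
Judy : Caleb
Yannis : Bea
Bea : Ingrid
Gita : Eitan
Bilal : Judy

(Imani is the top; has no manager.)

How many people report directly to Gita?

2

Gita directly manages Emil, Beck. That is 2 direct reports.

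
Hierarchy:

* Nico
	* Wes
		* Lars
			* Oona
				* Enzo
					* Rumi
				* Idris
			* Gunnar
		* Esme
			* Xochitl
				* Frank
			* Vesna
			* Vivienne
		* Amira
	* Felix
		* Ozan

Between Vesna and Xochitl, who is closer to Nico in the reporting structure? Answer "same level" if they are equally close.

same level

Both Vesna and Xochitl are 3 levels below Nico.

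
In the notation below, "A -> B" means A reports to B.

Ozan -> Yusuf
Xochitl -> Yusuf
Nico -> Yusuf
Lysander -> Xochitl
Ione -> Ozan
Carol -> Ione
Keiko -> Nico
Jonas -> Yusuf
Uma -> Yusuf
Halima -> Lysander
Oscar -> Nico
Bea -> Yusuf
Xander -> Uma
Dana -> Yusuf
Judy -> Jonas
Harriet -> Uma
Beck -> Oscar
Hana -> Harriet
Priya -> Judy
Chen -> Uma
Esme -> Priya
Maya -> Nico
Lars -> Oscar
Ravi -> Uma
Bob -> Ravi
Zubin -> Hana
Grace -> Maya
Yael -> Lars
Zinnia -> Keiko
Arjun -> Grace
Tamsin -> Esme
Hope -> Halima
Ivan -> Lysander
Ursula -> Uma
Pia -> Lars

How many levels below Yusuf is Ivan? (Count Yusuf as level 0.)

Chain from Ivan up to Yusuf: Ivan → Lysander → Xochitl → Yusuf. That is 3 steps up, so Ivan is 3 levels below Yusuf.

3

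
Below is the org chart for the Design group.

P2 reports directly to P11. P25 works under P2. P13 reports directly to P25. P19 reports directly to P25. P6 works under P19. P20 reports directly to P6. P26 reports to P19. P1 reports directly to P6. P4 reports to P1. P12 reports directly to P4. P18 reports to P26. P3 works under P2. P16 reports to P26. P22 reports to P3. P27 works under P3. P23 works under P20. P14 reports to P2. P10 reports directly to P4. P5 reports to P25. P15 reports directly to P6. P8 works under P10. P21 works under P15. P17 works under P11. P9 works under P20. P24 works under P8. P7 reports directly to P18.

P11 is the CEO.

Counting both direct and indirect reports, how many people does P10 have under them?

P10 directly manages P8. Under P8: P24 (1). That's 2 in total.

2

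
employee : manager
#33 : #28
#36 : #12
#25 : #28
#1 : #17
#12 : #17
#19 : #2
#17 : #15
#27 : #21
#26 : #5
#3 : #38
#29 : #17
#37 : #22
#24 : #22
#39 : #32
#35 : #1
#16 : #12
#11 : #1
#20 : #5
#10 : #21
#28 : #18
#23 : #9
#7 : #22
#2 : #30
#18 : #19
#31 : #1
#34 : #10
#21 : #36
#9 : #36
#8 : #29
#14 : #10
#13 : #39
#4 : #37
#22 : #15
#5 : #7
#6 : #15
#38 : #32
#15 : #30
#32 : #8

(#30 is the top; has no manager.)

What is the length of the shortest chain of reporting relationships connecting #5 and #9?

7

#5 is 3 levels below #15, and #9 is 4 levels below #15 (their lowest common manager). The shortest path runs up from #5 to #15 and back down to #9: 3 + 4 = 7 links.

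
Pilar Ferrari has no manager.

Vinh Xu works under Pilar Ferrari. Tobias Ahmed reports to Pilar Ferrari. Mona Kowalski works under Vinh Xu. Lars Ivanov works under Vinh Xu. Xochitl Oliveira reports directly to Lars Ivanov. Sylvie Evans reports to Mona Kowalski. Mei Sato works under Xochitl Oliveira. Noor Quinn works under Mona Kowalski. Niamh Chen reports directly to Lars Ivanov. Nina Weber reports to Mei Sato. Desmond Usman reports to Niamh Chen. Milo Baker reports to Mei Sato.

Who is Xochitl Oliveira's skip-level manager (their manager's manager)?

Vinh Xu

Xochitl Oliveira reports to Lars Ivanov, and Lars Ivanov reports to Vinh Xu. So Xochitl Oliveira's skip-level manager is Vinh Xu.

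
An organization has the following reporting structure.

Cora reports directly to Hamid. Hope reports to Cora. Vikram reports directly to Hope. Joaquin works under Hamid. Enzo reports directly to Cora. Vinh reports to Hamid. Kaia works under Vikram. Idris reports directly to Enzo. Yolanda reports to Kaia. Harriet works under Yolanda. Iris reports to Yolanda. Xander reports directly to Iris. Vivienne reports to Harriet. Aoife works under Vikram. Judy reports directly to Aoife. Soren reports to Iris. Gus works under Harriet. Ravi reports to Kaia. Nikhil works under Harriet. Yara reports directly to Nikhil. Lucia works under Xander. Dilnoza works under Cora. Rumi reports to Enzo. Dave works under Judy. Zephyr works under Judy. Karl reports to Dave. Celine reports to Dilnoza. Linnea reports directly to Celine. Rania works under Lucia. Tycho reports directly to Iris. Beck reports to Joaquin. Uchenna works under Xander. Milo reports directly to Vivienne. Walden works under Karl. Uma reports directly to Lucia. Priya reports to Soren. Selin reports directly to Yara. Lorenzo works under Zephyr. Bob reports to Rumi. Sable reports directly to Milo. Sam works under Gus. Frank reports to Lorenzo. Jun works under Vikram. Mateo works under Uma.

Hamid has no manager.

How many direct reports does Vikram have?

3

Vikram directly manages Kaia, Aoife, Jun. That is 3 direct reports.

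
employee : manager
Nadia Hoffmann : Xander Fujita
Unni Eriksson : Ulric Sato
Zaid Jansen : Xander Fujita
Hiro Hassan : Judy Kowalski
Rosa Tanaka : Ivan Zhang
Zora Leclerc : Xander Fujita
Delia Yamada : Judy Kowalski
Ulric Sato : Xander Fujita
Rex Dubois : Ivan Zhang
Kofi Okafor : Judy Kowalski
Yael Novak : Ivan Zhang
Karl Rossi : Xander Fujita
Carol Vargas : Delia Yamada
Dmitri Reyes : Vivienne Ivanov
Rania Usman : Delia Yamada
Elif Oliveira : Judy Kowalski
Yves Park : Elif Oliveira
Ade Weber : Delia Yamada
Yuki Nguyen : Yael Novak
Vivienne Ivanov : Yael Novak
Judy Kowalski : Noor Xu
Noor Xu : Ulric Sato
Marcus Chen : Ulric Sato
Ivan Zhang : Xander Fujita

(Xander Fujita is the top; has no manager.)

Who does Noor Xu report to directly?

Ulric Sato

Noor Xu reports directly to Ulric Sato.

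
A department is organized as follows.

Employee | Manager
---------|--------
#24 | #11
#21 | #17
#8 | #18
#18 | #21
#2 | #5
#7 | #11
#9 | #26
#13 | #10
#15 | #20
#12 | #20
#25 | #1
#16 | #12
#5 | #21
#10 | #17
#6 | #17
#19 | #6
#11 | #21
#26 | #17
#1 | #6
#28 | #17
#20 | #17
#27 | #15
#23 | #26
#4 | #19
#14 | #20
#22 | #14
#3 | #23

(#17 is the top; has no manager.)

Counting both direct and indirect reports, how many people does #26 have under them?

#26 directly manages #9, #23. #9 has no reports. Under #23: #3 (1). So #26's organization is 2 direct reports plus everyone under them: 1 + 2 = 3.

3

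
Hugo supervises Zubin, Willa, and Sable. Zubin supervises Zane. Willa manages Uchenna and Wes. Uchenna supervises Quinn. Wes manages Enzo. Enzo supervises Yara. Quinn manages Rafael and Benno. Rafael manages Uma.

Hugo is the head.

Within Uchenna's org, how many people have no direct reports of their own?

2

The people in Uchenna's organization with no one reporting to them are Benno, Uma. That is 2.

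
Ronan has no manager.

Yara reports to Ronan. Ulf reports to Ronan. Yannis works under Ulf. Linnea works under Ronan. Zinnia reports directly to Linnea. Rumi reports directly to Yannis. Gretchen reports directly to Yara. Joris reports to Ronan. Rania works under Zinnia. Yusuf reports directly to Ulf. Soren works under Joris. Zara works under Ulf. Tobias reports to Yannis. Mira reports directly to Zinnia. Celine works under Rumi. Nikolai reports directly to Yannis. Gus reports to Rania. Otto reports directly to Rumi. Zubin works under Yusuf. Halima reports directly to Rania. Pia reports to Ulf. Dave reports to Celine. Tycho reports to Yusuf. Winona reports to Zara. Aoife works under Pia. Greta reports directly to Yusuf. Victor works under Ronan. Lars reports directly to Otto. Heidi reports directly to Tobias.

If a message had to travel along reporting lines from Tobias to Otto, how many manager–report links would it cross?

3

Tobias is 1 level below Yannis, and Otto is 2 levels below Yannis (their lowest common manager). The shortest path runs up from Tobias to Yannis and back down to Otto: 1 + 2 = 3 links.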